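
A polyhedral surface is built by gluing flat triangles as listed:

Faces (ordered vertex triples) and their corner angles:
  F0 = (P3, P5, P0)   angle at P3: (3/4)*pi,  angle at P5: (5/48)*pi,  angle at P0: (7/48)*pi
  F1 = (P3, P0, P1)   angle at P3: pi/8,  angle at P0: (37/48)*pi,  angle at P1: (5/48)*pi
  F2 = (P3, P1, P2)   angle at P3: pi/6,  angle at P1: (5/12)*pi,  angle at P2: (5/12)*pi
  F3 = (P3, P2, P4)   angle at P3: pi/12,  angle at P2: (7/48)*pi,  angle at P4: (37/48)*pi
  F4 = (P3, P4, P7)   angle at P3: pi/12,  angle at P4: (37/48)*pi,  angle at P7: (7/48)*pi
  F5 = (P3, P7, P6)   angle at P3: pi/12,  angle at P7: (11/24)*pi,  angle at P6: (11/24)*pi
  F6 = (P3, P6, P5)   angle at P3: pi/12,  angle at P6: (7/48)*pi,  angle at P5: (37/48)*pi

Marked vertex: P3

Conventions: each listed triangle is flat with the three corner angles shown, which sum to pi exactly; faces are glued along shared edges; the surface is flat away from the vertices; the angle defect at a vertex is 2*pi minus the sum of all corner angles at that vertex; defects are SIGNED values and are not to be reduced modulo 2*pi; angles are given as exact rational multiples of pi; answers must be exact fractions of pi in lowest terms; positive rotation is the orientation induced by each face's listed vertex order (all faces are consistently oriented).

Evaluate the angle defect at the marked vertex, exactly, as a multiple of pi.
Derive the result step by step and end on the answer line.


Sum of corner angles at P3: (11/8)*pi
defect = 2*pi - (11/8)*pi

Answer: defect(P3) = (5/8)*pi


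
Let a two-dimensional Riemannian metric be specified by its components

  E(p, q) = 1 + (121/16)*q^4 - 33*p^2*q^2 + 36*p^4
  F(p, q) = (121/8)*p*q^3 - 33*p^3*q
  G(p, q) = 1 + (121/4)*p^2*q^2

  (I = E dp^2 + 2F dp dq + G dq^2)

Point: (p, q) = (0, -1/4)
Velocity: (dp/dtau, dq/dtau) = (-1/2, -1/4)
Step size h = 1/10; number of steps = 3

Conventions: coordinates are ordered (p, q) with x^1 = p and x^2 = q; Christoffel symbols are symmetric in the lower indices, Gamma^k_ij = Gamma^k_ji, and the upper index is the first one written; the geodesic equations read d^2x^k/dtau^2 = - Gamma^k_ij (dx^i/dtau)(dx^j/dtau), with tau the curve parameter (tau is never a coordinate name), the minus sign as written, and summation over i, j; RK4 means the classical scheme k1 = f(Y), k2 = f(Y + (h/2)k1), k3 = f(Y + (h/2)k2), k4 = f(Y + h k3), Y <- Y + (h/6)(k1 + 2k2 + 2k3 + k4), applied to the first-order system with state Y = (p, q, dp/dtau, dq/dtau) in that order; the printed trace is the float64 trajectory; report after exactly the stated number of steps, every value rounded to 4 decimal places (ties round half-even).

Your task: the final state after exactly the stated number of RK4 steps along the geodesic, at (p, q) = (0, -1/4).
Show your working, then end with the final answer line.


f(Y) = (dp/dtau, dq/dtau, -Gamma^p_ij Y'^i Y'^j, -Gamma^q_ij Y'^i Y'^j) with the Gammas evaluated at the stage position; h = 0.100000; intermediate values shown to 6 dp
step 0: p = 0.0000, q = -0.2500, dp/dtau = -0.5000, dq/dtau = -0.2500
step 1:
  k1: at (p, q) = (0.000000, -0.250000), (dp/dtau, dq/dtau) = (-0.500000, -0.250000); Gamma_ppp = 0.000000, Gamma_ppq = -0.229547, Gamma_pqq = 0.000000, Gamma_qpp = 0.000000, Gamma_qpq = 0.000000, Gamma_qqq = 0.000000; k1 = (-0.500000, -0.250000, 0.057387, 0.000000)
  k2: at (p, q) = (-0.025000, -0.262500), (dp/dtau, dq/dtau) = (-0.497131, -0.250000); Gamma_ppp = 0.053797, Gamma_ppq = -0.258896, Gamma_pqq = -0.024657, Gamma_qpp = 0.010454, Gamma_qpq = -0.050309, Gamma_qqq = -0.004791; k2 = (-0.497131, -0.250000, 0.052598, 0.010221)
  k3: at (p, q) = (-0.024857, -0.262500), (dp/dtau, dq/dtau) = (-0.497370, -0.249489); Gamma_ppp = 0.053500, Gamma_ppq = -0.258956, Gamma_pqq = -0.024521, Gamma_qpp = 0.010334, Gamma_qpq = -0.050020, Gamma_qqq = -0.004737; k3 = (-0.497370, -0.249489, 0.052558, 0.010152)
  k4: at (p, q) = (-0.049737, -0.274949), (dp/dtau, dq/dtau) = (-0.494744, -0.248985); Gamma_ppp = 0.110478, Gamma_ppq = -0.279917, Gamma_pqq = -0.050636, Gamma_qpp = 0.043043, Gamma_qpq = -0.109058, Gamma_qqq = -0.019728; k4 = (-0.494744, -0.248985, 0.045060, 0.017556)
  Y <- Y + (h/6)(k1 + 2k2 + 2k3 + k4): p = -0.0497, q = -0.2750, dp/dtau = -0.4948, dq/dtau = -0.2490
step 2:
  k1: at (p, q) = (-0.049729, -0.274966), (dp/dtau, dq/dtau) = (-0.494787, -0.249028); Gamma_ppp = 0.110477, Gamma_ppq = -0.279976, Gamma_pqq = -0.050635, Gamma_qpp = 0.043032, Gamma_qpq = -0.109053, Gamma_qqq = -0.019723; k1 = (-0.494787, -0.249028, 0.045089, 0.017562)
  k2: at (p, q) = (-0.074468, -0.287417), (dp/dtau, dq/dtau) = (-0.492533, -0.248150); Gamma_ppp = 0.164794, Gamma_ppq = -0.291518, Gamma_pqq = -0.075531, Gamma_qpp = 0.100049, Gamma_qpq = -0.176984, Gamma_qqq = -0.045856; k2 = (-0.492533, -0.248150, 0.035934, 0.021816)
  k3: at (p, q) = (-0.074356, -0.287374), (dp/dtau, dq/dtau) = (-0.492991, -0.247938); Gamma_ppp = 0.164577, Gamma_ppq = -0.291529, Gamma_pqq = -0.075431, Gamma_qpp = 0.099734, Gamma_qpq = -0.176667, Gamma_qqq = -0.045711; k3 = (-0.492991, -0.247938, 0.035906, 0.021759)
  k4: at (p, q) = (-0.099028, -0.299760), (dp/dtau, dq/dtau) = (-0.491197, -0.246852); Gamma_ppp = 0.210641, Gamma_ppq = -0.292240, Gamma_pqq = -0.096544, Gamma_qpp = 0.182671, Gamma_qpq = -0.253435, Gamma_qqq = -0.083724; k4 = (-0.491197, -0.246852, 0.025931, 0.022487)
  Y <- Y + (h/6)(k1 + 2k2 + 2k3 + k4): p = -0.0990, q = -0.2998, dp/dtau = -0.4912, dq/dtau = -0.2469
step 3:
  k1: at (p, q) = (-0.099013, -0.299767), (dp/dtau, dq/dtau) = (-0.491209, -0.246908); Gamma_ppp = 0.210641, Gamma_ppq = -0.292292, Gamma_pqq = -0.096544, Gamma_qpp = 0.182619, Gamma_qpq = -0.253407, Gamma_qqq = -0.083700; k1 = (-0.491209, -0.246908, 0.025961, 0.022507)
  k2: at (p, q) = (-0.123573, -0.312112), (dp/dtau, dq/dtau) = (-0.489911, -0.245783); Gamma_ppp = 0.242905, Gamma_ppq = -0.281193, Gamma_pqq = -0.111331, Gamma_qpp = 0.292324, Gamma_qpq = -0.338402, Gamma_qqq = -0.133982; k2 = (-0.489911, -0.245783, 0.016143, 0.019427)
  k3: at (p, q) = (-0.123508, -0.312056), (dp/dtau, dq/dtau) = (-0.490402, -0.245937); Gamma_ppp = 0.242791, Gamma_ppq = -0.281158, Gamma_pqq = -0.111279, Gamma_qpp = 0.291982, Gamma_qpq = -0.338122, Gamma_qqq = -0.133825; k3 = (-0.490402, -0.245937, 0.016161, 0.019435)
  k4: at (p, q) = (-0.148053, -0.324361), (dp/dtau, dq/dtau) = (-0.489593, -0.244965); Gamma_ppp = 0.256123, Gamma_ppq = -0.257182, Gamma_pqq = -0.117390, Gamma_qpp = 0.428673, Gamma_qpq = -0.430445, Gamma_qqq = -0.196475; k4 = (-0.489593, -0.244965, 0.007341, 0.012286)
  Y <- Y + (h/6)(k1 + 2k2 + 2k3 + k4): p = -0.1480, q = -0.3244, dp/dtau = -0.4896, dq/dtau = -0.2450

Answer: p = -0.1480, q = -0.3244, dp/dtau = -0.4896, dq/dtau = -0.2450


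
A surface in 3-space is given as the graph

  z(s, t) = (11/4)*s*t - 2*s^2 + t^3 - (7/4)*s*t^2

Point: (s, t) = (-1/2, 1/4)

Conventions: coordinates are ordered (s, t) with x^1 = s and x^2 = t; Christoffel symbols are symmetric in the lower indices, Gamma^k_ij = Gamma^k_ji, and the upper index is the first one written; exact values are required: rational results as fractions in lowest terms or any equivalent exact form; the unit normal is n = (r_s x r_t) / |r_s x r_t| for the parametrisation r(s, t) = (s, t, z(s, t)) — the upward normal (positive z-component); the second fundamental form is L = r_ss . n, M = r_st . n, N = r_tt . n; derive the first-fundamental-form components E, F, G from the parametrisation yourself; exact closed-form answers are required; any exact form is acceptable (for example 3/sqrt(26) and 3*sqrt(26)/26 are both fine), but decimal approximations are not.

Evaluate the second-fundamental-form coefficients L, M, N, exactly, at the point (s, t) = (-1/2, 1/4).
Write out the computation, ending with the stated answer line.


z_s = 165/64, z_t = -3/4, z_ss = -4, z_st = 15/8, z_tt = 13/4
E = 31321/4096, F = -495/256, G = 25/16; answer radicand W^2 = 33625/4096
unnormalised second-form numerators: l = -4, m = 15/8, n = 13/4; L = l/sqrt(33625/4096), and similarly M = m/sqrt(W^2), N = n/sqrt(W^2)

Answer: L = -256*sqrt(1345)/6725, M = 24*sqrt(1345)/1345, N = 208*sqrt(1345)/6725


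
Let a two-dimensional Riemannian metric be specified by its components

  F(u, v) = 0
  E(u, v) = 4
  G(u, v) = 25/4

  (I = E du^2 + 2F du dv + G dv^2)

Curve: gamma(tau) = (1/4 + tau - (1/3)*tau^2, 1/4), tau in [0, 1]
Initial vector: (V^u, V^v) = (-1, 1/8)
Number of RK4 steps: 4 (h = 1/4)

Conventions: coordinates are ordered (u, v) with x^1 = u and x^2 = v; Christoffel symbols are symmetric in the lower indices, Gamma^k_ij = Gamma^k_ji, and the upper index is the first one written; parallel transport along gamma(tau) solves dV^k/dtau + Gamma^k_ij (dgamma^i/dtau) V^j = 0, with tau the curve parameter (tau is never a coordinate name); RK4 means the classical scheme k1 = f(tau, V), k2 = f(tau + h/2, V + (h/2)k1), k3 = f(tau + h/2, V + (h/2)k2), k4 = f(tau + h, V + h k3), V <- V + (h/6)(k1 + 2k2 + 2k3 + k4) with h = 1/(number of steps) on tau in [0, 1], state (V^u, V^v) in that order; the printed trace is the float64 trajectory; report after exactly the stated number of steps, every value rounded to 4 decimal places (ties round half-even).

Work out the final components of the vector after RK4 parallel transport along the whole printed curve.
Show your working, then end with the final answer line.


gamma'(tau) = (1 - (2/3)*tau, 0); f(tau, V)^k = -Gamma^k_ij(gamma(tau)) gamma'^i(tau) V^j; h = 1/4; intermediate values shown to 6 dp
curve data and Christoffel symbols at the stage parameters:
  tau = 0.000000: gamma = (0.250000, 0.250000), gamma' = (1.000000, 0.000000); Gamma_uuu = 0.000000, Gamma_uuv = 0.000000, Gamma_uvv = 0.000000, Gamma_vuu = 0.000000, Gamma_vuv = 0.000000, Gamma_vvv = 0.000000
  tau = 0.125000: gamma = (0.369792, 0.250000), gamma' = (0.916667, 0.000000); Gamma_uuu = 0.000000, Gamma_uuv = 0.000000, Gamma_uvv = 0.000000, Gamma_vuu = 0.000000, Gamma_vuv = 0.000000, Gamma_vvv = 0.000000
  tau = 0.250000: gamma = (0.479167, 0.250000), gamma' = (0.833333, 0.000000); Gamma_uuu = 0.000000, Gamma_uuv = 0.000000, Gamma_uvv = 0.000000, Gamma_vuu = 0.000000, Gamma_vuv = 0.000000, Gamma_vvv = 0.000000
  tau = 0.375000: gamma = (0.578125, 0.250000), gamma' = (0.750000, 0.000000); Gamma_uuu = 0.000000, Gamma_uuv = 0.000000, Gamma_uvv = 0.000000, Gamma_vuu = 0.000000, Gamma_vuv = 0.000000, Gamma_vvv = 0.000000
  tau = 0.500000: gamma = (0.666667, 0.250000), gamma' = (0.666667, 0.000000); Gamma_uuu = 0.000000, Gamma_uuv = 0.000000, Gamma_uvv = 0.000000, Gamma_vuu = 0.000000, Gamma_vuv = 0.000000, Gamma_vvv = 0.000000
  tau = 0.625000: gamma = (0.744792, 0.250000), gamma' = (0.583333, 0.000000); Gamma_uuu = 0.000000, Gamma_uuv = 0.000000, Gamma_uvv = 0.000000, Gamma_vuu = 0.000000, Gamma_vuv = 0.000000, Gamma_vvv = 0.000000
  tau = 0.750000: gamma = (0.812500, 0.250000), gamma' = (0.500000, 0.000000); Gamma_uuu = 0.000000, Gamma_uuv = 0.000000, Gamma_uvv = 0.000000, Gamma_vuu = 0.000000, Gamma_vuv = 0.000000, Gamma_vvv = 0.000000
  tau = 0.875000: gamma = (0.869792, 0.250000), gamma' = (0.416667, 0.000000); Gamma_uuu = 0.000000, Gamma_uuv = 0.000000, Gamma_uvv = 0.000000, Gamma_vuu = 0.000000, Gamma_vuv = 0.000000, Gamma_vvv = 0.000000
  tau = 1.000000: gamma = (0.916667, 0.250000), gamma' = (0.333333, 0.000000); Gamma_uuu = 0.000000, Gamma_uuv = 0.000000, Gamma_uvv = 0.000000, Gamma_vuu = 0.000000, Gamma_vuv = 0.000000, Gamma_vvv = 0.000000
step 0: V^u = -1.0000, V^v = 0.1250
step 1: k1 = (0.000000, 0.000000), k2 = (0.000000, 0.000000), k3 = (0.000000, 0.000000), k4 = (0.000000, 0.000000); V <- V + (h/6)(k1 + 2k2 + 2k3 + k4): V^u = -1.0000, V^v = 0.1250
step 2: k1 = (0.000000, 0.000000), k2 = (0.000000, 0.000000), k3 = (0.000000, 0.000000), k4 = (0.000000, 0.000000); V <- V + (h/6)(k1 + 2k2 + 2k3 + k4): V^u = -1.0000, V^v = 0.1250
step 3: k1 = (0.000000, 0.000000), k2 = (0.000000, 0.000000), k3 = (0.000000, 0.000000), k4 = (0.000000, 0.000000); V <- V + (h/6)(k1 + 2k2 + 2k3 + k4): V^u = -1.0000, V^v = 0.1250
step 4: k1 = (0.000000, 0.000000), k2 = (0.000000, 0.000000), k3 = (0.000000, 0.000000), k4 = (0.000000, 0.000000); V <- V + (h/6)(k1 + 2k2 + 2k3 + k4): V^u = -1.0000, V^v = 0.1250

Answer: V^u = -1.0000, V^v = 0.1250


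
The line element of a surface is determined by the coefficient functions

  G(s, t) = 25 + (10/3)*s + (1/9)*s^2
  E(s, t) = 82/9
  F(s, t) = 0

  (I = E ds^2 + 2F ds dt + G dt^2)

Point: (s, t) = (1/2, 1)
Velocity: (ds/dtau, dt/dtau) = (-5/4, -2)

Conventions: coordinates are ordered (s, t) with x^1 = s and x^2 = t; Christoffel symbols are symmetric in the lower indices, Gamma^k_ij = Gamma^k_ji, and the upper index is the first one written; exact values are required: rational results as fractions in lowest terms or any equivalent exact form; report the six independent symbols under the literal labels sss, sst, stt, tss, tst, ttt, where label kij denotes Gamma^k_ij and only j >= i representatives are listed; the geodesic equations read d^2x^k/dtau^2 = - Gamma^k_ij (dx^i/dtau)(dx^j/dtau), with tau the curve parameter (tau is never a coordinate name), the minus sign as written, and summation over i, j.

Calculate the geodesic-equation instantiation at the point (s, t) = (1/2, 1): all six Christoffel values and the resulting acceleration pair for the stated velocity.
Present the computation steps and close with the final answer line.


E = 82/9, F = 0, G = 961/36 at the point
E_s = 0, E_t = 0, F_s = 0, F_t = 0, G_s = 31/9, G_t = 0
EG - F^2 = 39401/162;  g^inv = (162/39401) * [[961/36, 0], [0, 82/9]]
first-kind symbols [ij,l] = (1/2)(d_i g_jl + d_j g_il - d_l g_ij): [ss,s] = E_s/2 = 0, [ss,t] = F_s - E_t/2 = 0, [st,s] = E_t/2 = 0, [st,t] = G_s/2 = 31/18, [tt,s] = F_t - G_s/2 = -31/18, [tt,t] = G_t/2 = 0
Gamma^s_ij = (G*[ij,s] - F*[ij,t])/(EG - F^2), Gamma^t_ij = (E*[ij,t] - F*[ij,s])/(EG - F^2)
Gamma_sss = 0, Gamma_sst = 0, Gamma_stt = -31/164, Gamma_tss = 0, Gamma_tst = 2/31, Gamma_ttt = 0
d^2s/dtau^2 = -(Gamma_sss*(-5/4)^2 + 2*Gamma_sst*(-5/4)*(-2) + Gamma_stt*(-2)^2) = 31/41
d^2t/dtau^2 = -(Gamma_tss*(-5/4)^2 + 2*Gamma_tst*(-5/4)*(-2) + Gamma_ttt*(-2)^2) = -10/31

Answer: Gamma_sss = 0, Gamma_sst = 0, Gamma_stt = -31/164, Gamma_tss = 0, Gamma_tst = 2/31, Gamma_ttt = 0; accelerations (d^2s/dtau^2, d^2t/dtau^2) = (31/41, -10/31)


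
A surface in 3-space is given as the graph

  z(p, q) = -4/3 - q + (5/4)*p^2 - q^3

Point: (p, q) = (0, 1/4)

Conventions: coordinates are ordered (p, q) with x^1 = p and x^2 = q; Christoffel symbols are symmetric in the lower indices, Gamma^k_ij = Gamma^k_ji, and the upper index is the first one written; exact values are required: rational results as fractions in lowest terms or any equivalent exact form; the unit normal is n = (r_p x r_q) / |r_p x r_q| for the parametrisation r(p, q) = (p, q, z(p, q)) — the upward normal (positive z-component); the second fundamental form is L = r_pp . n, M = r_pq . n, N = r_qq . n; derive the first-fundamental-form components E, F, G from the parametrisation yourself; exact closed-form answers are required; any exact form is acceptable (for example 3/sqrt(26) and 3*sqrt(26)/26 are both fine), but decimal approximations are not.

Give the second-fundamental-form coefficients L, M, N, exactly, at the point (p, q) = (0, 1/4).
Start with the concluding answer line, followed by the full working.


Answer: L = 40*sqrt(617)/617, M = 0, N = -24*sqrt(617)/617

z_p = 0, z_q = -19/16, z_pp = 5/2, z_pq = 0, z_qq = -3/2
E = 1, F = 0, G = 617/256; answer radicand W^2 = 617/256
unnormalised second-form numerators: l = 5/2, m = 0, n = -3/2; L = l/sqrt(617/256), and similarly M = m/sqrt(W^2), N = n/sqrt(W^2)


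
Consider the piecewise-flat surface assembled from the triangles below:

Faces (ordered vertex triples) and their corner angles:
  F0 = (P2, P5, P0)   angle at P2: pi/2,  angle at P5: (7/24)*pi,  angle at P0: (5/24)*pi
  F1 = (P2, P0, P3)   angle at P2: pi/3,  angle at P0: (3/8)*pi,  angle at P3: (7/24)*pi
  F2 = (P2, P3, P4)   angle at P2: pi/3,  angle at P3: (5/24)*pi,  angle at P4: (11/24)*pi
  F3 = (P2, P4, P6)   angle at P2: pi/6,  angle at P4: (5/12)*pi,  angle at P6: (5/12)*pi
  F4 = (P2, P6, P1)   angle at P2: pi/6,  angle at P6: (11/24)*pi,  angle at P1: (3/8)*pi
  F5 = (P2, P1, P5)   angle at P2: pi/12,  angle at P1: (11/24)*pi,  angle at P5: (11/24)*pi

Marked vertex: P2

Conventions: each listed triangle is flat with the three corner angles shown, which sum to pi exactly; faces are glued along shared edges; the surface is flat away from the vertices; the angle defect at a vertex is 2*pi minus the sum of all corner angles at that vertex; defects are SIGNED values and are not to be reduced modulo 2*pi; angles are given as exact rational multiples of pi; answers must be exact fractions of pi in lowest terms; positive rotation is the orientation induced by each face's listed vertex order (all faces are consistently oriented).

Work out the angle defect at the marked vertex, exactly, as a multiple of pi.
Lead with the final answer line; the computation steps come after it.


Answer: defect(P2) = (5/12)*pi

Sum of corner angles at P2: (19/12)*pi
defect = 2*pi - (19/12)*pi


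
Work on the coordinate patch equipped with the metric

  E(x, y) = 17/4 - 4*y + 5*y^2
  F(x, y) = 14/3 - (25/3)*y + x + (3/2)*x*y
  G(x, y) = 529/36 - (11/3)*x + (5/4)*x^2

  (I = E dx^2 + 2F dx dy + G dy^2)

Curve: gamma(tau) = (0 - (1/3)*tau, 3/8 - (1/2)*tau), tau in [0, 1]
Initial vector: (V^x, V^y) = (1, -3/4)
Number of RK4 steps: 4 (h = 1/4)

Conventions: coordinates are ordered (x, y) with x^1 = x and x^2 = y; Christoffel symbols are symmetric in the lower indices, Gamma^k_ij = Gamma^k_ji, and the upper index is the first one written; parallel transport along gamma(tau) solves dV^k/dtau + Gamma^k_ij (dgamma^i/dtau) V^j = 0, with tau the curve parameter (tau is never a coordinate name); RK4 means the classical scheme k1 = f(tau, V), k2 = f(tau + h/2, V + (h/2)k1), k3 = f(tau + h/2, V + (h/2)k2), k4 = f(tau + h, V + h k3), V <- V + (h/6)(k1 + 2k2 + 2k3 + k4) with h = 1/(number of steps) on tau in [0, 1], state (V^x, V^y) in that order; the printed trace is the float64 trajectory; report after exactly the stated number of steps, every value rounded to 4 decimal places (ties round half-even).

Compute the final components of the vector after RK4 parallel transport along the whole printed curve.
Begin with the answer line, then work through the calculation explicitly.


Answer: V^x = 1.6216, V^y = -0.8602

gamma'(tau) = (-1/3, -1/2); f(tau, V)^k = -Gamma^k_ij(gamma(tau)) gamma'^i(tau) V^j; h = 1/4; intermediate values shown to 6 dp
curve data and Christoffel symbols at the stage parameters:
  tau = 0.000000: gamma = (0.000000, 0.375000), gamma' = (-0.333333, -0.500000); Gamma_xxx = -0.053790, Gamma_xxy = 0.020461, Gamma_xyy = -1.974855, Gamma_yxx = 0.120483, Gamma_yxy = -0.126910, Gamma_yyy = 0.207192
  tau = 0.125000: gamma = (-0.041667, 0.312500), gamma' = (-0.333333, -0.500000); Gamma_xxx = -0.079822, Gamma_xxy = -0.056981, Gamma_xyy = -2.022774, Gamma_yxx = 0.139130, Gamma_yxy = -0.119290, Gamma_yyy = 0.272616
  tau = 0.250000: gamma = (-0.083333, 0.250000), gamma' = (-0.333333, -0.500000); Gamma_xxx = -0.110739, Gamma_xxy = -0.136643, Gamma_xyy = -2.065895, Gamma_yxx = 0.159800, Gamma_yxy = -0.106616, Gamma_yyy = 0.339815
  tau = 0.375000: gamma = (-0.125000, 0.187500), gamma' = (-0.333333, -0.500000); Gamma_xxx = -0.146488, Gamma_xxy = -0.217889, Gamma_xyy = -2.103780, Gamma_yxx = 0.182900, Gamma_yxy = -0.088854, Gamma_yyy = 0.408214
  tau = 0.500000: gamma = (-0.166667, 0.125000), gamma' = (-0.333333, -0.500000); Gamma_xxx = -0.186930, Gamma_xxy = -0.300043, Gamma_xyy = -2.136054, Gamma_yxx = 0.208805, Gamma_yxy = -0.066061, Gamma_yyy = 0.477204
  tau = 0.625000: gamma = (-0.208333, 0.062500), gamma' = (-0.333333, -0.500000); Gamma_xxx = -0.231834, Gamma_xxy = -0.382408, Gamma_xyy = -2.162417, Gamma_yxx = 0.237843, Gamma_yxy = -0.038387, Gamma_yyy = 0.546155
  tau = 0.750000: gamma = (-0.250000, 0.000000), gamma' = (-0.333333, -0.500000); Gamma_xxx = -0.280885, Gamma_xxy = -0.464277, Gamma_xyy = -2.182649, Gamma_yxx = 0.270286, Gamma_yxy = -0.006073, Gamma_yyy = 0.614436
  tau = 0.875000: gamma = (-0.291667, -0.062500), gamma' = (-0.333333, -0.500000); Gamma_xxx = -0.333692, Gamma_xxy = -0.544959, Gamma_xyy = -2.196618, Gamma_yxx = 0.306333, Gamma_yxy = 0.030561, Gamma_yyy = 0.681423
  tau = 1.000000: gamma = (-0.333333, -0.125000), gamma' = (-0.333333, -0.500000); Gamma_xxx = -0.389796, Gamma_xxy = -0.623781, Gamma_xyy = -2.204276, Gamma_yxx = 0.346112, Gamma_yxy = 0.071116, Gamma_yyy = 0.746518
step 0: V^x = 1.0000, V^y = -0.7500
step 1: k1 = (0.727756, -0.069264), k2 = (0.721596, -0.087720), k3 = (0.724016, -0.087932), k4 = (0.708298, -0.103779); V <- V + (h/6)(k1 + 2k2 + 2k3 + k4): V^x = 1.1803, V^y = -0.7718
step 2: k1 = (0.708226, -0.103761), k2 = (0.682355, -0.115956), k3 = (0.684579, -0.116275), k4 = (0.648549, -0.124040); V <- V + (h/6)(k1 + 2k2 + 2k3 + k4): V^x = 1.3507, V^y = -0.8007
step 3: k1 = (0.648435, -0.124017), k2 = (0.602103, -0.126407), k3 = (0.604019, -0.126833), k4 = (0.548019, -0.123303); V <- V + (h/6)(k1 + 2k2 + 2k3 + k4): V^x = 1.5011, V^y = -0.8321
step 4: k1 = (0.547855, -0.123267), k2 = (0.482511, -0.113133), k3 = (0.484024, -0.113647), k4 = (0.410640, -0.096769); V <- V + (h/6)(k1 + 2k2 + 2k3 + k4): V^x = 1.6216, V^y = -0.8602


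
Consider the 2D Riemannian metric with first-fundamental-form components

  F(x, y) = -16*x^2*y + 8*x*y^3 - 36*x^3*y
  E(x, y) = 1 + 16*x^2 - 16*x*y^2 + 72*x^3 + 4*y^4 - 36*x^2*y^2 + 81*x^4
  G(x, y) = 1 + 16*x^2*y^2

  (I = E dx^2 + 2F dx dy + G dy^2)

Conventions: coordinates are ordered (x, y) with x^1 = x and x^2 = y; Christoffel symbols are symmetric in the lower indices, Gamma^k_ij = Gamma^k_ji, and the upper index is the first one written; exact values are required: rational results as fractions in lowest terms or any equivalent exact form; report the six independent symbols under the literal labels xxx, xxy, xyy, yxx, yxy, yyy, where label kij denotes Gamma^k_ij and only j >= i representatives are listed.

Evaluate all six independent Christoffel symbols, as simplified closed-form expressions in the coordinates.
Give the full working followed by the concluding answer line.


E = 1 + 16*x^2 - 16*x*y^2 + 72*x^3 + 4*y^4 - 36*x^2*y^2 + 81*x^4; F = -16*x^2*y + 8*x*y^3 - 36*x^3*y; G = 1 + 16*x^2*y^2
Gamma^k_ij = (1/2) g^{kl} (d_i g_jl + d_j g_il - d_l g_ij), with g^inv = (1/(EG-F^2)) [[G, -F], [-F, E]]
first partials: E_x = 32*x - 16*y^2 + 216*x^2 - 72*x*y^2 + 324*x^3, E_y = -32*x*y + 16*y^3 - 72*x^2*y, F_x = -32*x*y + 8*y^3 - 108*x^2*y, F_y = -16*x^2 + 24*x*y^2 - 36*x^3, G_x = 32*x*y^2, G_y = 32*x^2*y
D = EG - F^2 = 1 + 16*x^2 - 16*x*y^2 + 72*x^3 + 4*y^4 - 20*x^2*y^2 + 81*x^4
expanded: Gamma^x_xx = (G E_x - 2F F_x + F E_y)/(2D), Gamma^x_xy = (G E_y - F G_x)/(2D), Gamma^x_yy = (2G F_y - G G_x - F G_y)/(2D), Gamma^y_xx = (2E F_x - E E_y - F E_x)/(2D), Gamma^y_xy = (E G_x - F E_y)/(2D), Gamma^y_yy = (E G_y - 2F F_y + F G_x)/(2D); substitute and cancel common factors

Answer: Gamma_xxx = (162*x^3 + 108*x^2 - 36*x*y^2 + 16*x - 8*y^2)/(81*x^4 + 72*x^3 - 20*x^2*y^2 + 16*x^2 - 16*x*y^2 + 4*y^4 + 1), Gamma_xxy = (-36*x^2*y - 16*x*y + 8*y^3)/(81*x^4 + 72*x^3 - 20*x^2*y^2 + 16*x^2 - 16*x*y^2 + 4*y^4 + 1), Gamma_xyy = (-36*x^3 - 16*x^2 + 8*x*y^2)/(81*x^4 + 72*x^3 - 20*x^2*y^2 + 16*x^2 - 16*x*y^2 + 4*y^4 + 1), Gamma_yxx = (-72*x^2*y - 16*x*y)/(81*x^4 + 72*x^3 - 20*x^2*y^2 + 16*x^2 - 16*x*y^2 + 4*y^4 + 1), Gamma_yxy = 16*x*y^2/(81*x^4 + 72*x^3 - 20*x^2*y^2 + 16*x^2 - 16*x*y^2 + 4*y^4 + 1), Gamma_yyy = 16*x^2*y/(81*x^4 + 72*x^3 - 20*x^2*y^2 + 16*x^2 - 16*x*y^2 + 4*y^4 + 1)


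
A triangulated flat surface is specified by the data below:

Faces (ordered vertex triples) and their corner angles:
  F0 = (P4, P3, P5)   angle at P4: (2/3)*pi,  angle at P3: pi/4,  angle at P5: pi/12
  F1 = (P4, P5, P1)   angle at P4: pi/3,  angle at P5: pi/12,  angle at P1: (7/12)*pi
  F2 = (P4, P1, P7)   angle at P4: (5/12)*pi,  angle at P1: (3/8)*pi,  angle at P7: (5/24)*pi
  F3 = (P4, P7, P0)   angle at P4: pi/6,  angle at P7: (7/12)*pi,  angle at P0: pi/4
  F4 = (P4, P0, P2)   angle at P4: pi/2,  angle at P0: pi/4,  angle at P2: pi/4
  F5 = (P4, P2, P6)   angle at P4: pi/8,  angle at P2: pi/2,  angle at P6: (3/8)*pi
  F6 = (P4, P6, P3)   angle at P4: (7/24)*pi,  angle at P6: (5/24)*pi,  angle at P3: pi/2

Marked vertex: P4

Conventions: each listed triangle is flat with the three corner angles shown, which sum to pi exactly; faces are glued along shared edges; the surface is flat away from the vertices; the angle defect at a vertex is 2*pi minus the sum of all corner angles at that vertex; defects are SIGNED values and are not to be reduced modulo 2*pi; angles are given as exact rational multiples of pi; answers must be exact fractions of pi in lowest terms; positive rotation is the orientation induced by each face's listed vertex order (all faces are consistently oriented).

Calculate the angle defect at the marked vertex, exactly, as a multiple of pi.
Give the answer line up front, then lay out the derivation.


Answer: defect(P4) = -pi/2

Sum of corner angles at P4: (5/2)*pi
defect = 2*pi - (5/2)*pi


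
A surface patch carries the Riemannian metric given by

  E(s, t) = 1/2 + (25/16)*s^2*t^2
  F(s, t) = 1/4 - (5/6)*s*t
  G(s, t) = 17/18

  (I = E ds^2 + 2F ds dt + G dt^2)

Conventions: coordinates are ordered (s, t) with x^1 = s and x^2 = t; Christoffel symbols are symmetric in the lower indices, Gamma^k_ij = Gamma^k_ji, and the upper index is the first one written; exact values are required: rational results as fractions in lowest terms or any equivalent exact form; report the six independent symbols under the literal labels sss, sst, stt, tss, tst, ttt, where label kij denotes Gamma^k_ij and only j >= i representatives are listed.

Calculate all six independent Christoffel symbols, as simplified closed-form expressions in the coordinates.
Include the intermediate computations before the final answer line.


E = 1/2 + (25/16)*s^2*t^2; F = 1/4 - (5/6)*s*t; G = 17/18
Gamma^k_ij = (1/2) g^{kl} (d_i g_jl + d_j g_il - d_l g_ij), with g^inv = (1/(EG-F^2)) [[G, -F], [-F, E]]
first partials: E_s = (25/8)*s*t^2, E_t = (25/8)*s^2*t, F_s = -(5/6)*t, F_t = -(5/6)*s, G_s = 0, G_t = 0
D = EG - F^2 = 59/144 + (5/12)*s*t + (25/32)*s^2*t^2
expanded: Gamma^s_ss = (G E_s - 2F F_s + F E_t)/(2D), Gamma^s_st = (G E_t - F G_s)/(2D), Gamma^s_tt = (2G F_t - G G_s - F G_t)/(2D), Gamma^t_ss = (2E F_s - E E_t - F E_s)/(2D), Gamma^t_st = (E G_s - F E_t)/(2D), Gamma^t_tt = (E G_t - 2F F_t + F G_s)/(2D); substitute and cancel common factors

Answer: Gamma_sss = (-750*s^3*t^2 + 225*s^2*t + 450*s*t^2 + 120*t)/(450*s^2*t^2 + 240*s*t + 236), Gamma_sst = 425*s^2*t/(225*s^2*t^2 + 120*s*t + 118), Gamma_stt = -680*s/(675*s^2*t^2 + 360*s*t + 354), Gamma_tss = (-5625*s^4*t^3 - 1800*s^2*t - 900*s*t^2 - 960*t)/(1800*s^2*t^2 + 960*s*t + 944), Gamma_tst = (750*s^3*t^2 - 225*s^2*t)/(450*s^2*t^2 + 240*s*t + 236), Gamma_ttt = (-200*s^2*t + 60*s)/(225*s^2*t^2 + 120*s*t + 118)


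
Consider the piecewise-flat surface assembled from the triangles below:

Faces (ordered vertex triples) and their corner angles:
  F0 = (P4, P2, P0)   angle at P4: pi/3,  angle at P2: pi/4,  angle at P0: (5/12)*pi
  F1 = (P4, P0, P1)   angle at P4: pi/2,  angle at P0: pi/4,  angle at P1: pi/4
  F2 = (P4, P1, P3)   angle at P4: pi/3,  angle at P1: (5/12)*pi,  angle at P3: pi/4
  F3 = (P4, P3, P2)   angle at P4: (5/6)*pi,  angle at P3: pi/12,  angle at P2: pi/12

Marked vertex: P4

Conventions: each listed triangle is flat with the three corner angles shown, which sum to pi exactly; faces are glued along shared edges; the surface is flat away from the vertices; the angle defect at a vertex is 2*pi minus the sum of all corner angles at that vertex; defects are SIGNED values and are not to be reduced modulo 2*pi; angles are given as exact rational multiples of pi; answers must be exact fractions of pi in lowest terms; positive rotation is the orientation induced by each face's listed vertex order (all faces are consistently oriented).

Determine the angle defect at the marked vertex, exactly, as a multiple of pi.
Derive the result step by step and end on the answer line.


Sum of corner angles at P4: 2*pi
defect = 2*pi - 2*pi

Answer: defect(P4) = 0


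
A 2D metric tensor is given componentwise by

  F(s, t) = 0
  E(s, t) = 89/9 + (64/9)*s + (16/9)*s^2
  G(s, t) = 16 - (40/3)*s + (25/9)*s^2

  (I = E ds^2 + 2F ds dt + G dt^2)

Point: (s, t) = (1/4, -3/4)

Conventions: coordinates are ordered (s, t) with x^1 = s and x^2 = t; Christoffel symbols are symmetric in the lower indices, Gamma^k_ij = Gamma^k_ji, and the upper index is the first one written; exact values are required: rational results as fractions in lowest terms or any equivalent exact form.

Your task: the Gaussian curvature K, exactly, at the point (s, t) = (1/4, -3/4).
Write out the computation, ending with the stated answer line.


E = 106/9, F = 0, G = 1849/144, EG - F^2 = 97997/648 at the point
E_s = 8, E_t = 0, F_s = 0, F_t = 0, G_s = -215/18, G_t = 0
E_tt = 0, F_st = 0, G_ss = 50/9
Using the Brioschi determinant formula for K from the metric derivatives:
M1 = [[-E_tt/2 + F_st - G_ss/2, E_s/2, F_s - E_t/2], [F_t - G_s/2, E, F], [G_t/2, F, G]] = [[-25/9, 4, 0], [215/36, 106/9, 0], [0, 0, 1849/144]]; det M1 = -8477665/11664
M2 = [[0, E_t/2, G_s/2], [E_t/2, E, F], [G_s/2, F, G]] = [[0, 0, -215/36], [0, 106/9, 0], [-215/36, 0, 1849/144]]; det M2 = -2449925/5832
det M1 - det M2 = -397535/1296; K = -397535/1296 / (97997/648)^2 = -1620/120787

Answer: K = -1620/120787


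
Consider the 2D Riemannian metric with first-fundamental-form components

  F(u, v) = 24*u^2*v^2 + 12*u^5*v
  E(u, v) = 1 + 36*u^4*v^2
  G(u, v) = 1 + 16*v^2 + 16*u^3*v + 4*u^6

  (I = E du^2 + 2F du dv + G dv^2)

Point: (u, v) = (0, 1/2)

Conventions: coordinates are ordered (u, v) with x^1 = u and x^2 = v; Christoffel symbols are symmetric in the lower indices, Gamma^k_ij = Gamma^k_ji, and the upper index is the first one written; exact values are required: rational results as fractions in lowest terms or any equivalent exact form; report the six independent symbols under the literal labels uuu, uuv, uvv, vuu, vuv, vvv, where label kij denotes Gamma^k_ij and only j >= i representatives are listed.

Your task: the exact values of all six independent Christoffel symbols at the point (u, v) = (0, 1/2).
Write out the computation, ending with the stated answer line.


E = 1, F = 0, G = 5 at the point
E_u = 0, E_v = 0, F_u = 0, F_v = 0, G_u = 0, G_v = 16
EG - F^2 = 5;  g^inv = (1/5) * [[5, 0], [0, 1]]
first-kind symbols [ij,l] = (1/2)(d_i g_jl + d_j g_il - d_l g_ij): [uu,u] = E_u/2 = 0, [uu,v] = F_u - E_v/2 = 0, [uv,u] = E_v/2 = 0, [uv,v] = G_u/2 = 0, [vv,u] = F_v - G_u/2 = 0, [vv,v] = G_v/2 = 8
Gamma^u_ij = (G*[ij,u] - F*[ij,v])/(EG - F^2), Gamma^v_ij = (E*[ij,v] - F*[ij,u])/(EG - F^2)

Answer: Gamma_uuu = 0, Gamma_uuv = 0, Gamma_uvv = 0, Gamma_vuu = 0, Gamma_vuv = 0, Gamma_vvv = 8/5


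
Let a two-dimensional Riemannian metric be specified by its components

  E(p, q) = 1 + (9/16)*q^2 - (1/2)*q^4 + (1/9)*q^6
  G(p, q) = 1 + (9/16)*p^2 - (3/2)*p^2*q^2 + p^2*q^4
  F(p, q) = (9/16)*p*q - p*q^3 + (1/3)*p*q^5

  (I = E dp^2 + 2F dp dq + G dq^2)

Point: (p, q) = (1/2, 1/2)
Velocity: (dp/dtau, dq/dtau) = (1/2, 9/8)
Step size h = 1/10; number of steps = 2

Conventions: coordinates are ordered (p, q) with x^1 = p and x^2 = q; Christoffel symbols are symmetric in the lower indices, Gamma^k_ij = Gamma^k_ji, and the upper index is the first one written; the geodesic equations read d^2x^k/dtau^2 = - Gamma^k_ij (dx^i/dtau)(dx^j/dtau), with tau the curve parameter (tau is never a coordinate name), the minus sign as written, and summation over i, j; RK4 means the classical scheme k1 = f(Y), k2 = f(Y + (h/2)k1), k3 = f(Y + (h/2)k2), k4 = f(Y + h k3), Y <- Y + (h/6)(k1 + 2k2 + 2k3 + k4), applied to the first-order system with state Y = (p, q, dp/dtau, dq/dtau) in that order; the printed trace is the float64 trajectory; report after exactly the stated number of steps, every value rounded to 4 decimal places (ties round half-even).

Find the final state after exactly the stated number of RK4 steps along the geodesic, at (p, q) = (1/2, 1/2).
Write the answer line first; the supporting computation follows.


Answer: p = 0.6020, q = 0.7261, dp/dtau = 0.5293, dq/dtau = 1.1387

f(Y) = (dp/dtau, dq/dtau, -Gamma^p_ij Y'^i Y'^j, -Gamma^q_ij Y'^i Y'^j) with the Gammas evaluated at the stage position; h = 0.100000; intermediate values shown to 6 dp
step 0: p = 0.5000, q = 0.5000, dp/dtau = 0.5000, dq/dtau = 1.1250
step 1:
  k1: at (p, q) = (0.500000, 0.500000), (dp/dtau, dq/dtau) = (0.500000, 1.125000); Gamma_ppp = 0.000000, Gamma_ppq = 0.142012, Gamma_pqq = -0.142012, Gamma_qpp = 0.000000, Gamma_qpq = 0.106509, Gamma_qqq = -0.106509; k1 = (0.500000, 1.125000, 0.019970, 0.014978)
  k2: at (p, q) = (0.525000, 0.556250), (dp/dtau, dq/dtau) = (0.500999, 1.125749); Gamma_ppp = 0.000000, Gamma_ppq = 0.134010, Gamma_pqq = -0.177651, Gamma_qpp = 0.000000, Gamma_qpq = 0.086148, Gamma_qqq = -0.114202; k2 = (0.500999, 1.125749, 0.073975, 0.047555)
  k3: at (p, q) = (0.525050, 0.556287), (dp/dtau, dq/dtau) = (0.503699, 1.127378); Gamma_ppp = 0.000000, Gamma_ppq = 0.134002, Gamma_pqq = -0.177686, Gamma_qpp = 0.000000, Gamma_qpq = 0.086139, Gamma_qqq = -0.114220; k3 = (0.503699, 1.127378, 0.073646, 0.047341)
  k4: at (p, q) = (0.550370, 0.612738), (dp/dtau, dq/dtau) = (0.507365, 1.129734); Gamma_ppp = 0.000000, Gamma_ppq = 0.120601, Gamma_pqq = -0.217169, Gamma_qpp = 0.000000, Gamma_qpq = 0.064933, Gamma_qqq = -0.116927; k4 = (0.507365, 1.129734, 0.138919, 0.074796)
  Y <- Y + (h/6)(k1 + 2k2 + 2k3 + k4): p = 0.5503, q = 0.6127, dp/dtau = 0.5076, dq/dtau = 1.1297
step 2:
  k1: at (p, q) = (0.550279, 0.612683), (dp/dtau, dq/dtau) = (0.507569, 1.129659); Gamma_ppp = 0.000000, Gamma_ppq = 0.120618, Gamma_pqq = -0.217105, Gamma_qpp = 0.000000, Gamma_qpq = 0.064947, Gamma_qqq = -0.116900; k1 = (0.507569, 1.129659, 0.138735, 0.074702)
  k2: at (p, q) = (0.575658, 0.669166), (dp/dtau, dq/dtau) = (0.514506, 1.133395); Gamma_ppp = 0.000000, Gamma_ppq = 0.101932, Gamma_pqq = -0.259849, Gamma_qpp = 0.000000, Gamma_qpq = 0.044114, Gamma_qqq = -0.112456; k2 = (0.514506, 1.133395, 0.214916, 0.093011)
  k3: at (p, q) = (0.576005, 0.669353), (dp/dtau, dq/dtau) = (0.518315, 1.134310); Gamma_ppp = 0.000000, Gamma_ppq = 0.101859, Gamma_pqq = -0.260107, Gamma_qpp = 0.000000, Gamma_qpq = 0.044066, Gamma_qqq = -0.112527; k3 = (0.518315, 1.134310, 0.214897, 0.092968)
  k4: at (p, q) = (0.602111, 0.726114), (dp/dtau, dq/dtau) = (0.529059, 1.138956); Gamma_ppp = 0.000000, Gamma_ppq = 0.077932, Gamma_pqq = -0.305911, Gamma_qpp = 0.000000, Gamma_qpq = 0.025068, Gamma_qqq = -0.098401; k4 = (0.529059, 1.138956, 0.302914, 0.097437)
  Y <- Y + (h/6)(k1 + 2k2 + 2k3 + k4): p = 0.6020, q = 0.7261, dp/dtau = 0.5293, dq/dtau = 1.1387


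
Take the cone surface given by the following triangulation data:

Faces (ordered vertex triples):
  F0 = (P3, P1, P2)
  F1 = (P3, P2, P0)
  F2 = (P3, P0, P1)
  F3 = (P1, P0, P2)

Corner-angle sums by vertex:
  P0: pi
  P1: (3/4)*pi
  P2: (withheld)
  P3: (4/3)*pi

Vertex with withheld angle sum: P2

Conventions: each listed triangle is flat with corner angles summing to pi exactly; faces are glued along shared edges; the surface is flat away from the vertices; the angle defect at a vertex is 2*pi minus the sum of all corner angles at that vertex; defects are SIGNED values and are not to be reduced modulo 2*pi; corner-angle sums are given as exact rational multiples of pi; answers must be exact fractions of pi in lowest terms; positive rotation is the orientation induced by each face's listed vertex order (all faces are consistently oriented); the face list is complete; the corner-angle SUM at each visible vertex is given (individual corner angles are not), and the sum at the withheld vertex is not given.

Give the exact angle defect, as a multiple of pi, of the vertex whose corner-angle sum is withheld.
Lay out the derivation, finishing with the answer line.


V = 4, E = 6, F = 4; chi = V - E + F = 2
Gauss-Bonnet: total defect = 2*pi*chi = 4*pi; visible defects sum to (35/12)*pi

Answer: defect(P2) = (13/12)*pi


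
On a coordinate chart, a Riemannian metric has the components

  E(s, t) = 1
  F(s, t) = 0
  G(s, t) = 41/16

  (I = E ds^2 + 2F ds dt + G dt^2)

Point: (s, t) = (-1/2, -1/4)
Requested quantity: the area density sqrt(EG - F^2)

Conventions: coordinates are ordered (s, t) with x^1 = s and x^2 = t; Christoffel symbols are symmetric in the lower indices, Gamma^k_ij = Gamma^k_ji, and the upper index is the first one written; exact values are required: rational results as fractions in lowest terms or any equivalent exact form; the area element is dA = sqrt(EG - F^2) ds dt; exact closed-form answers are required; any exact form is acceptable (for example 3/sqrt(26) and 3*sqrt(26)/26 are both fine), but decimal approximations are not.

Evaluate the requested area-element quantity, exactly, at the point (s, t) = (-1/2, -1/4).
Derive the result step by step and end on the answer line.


E = 1, F = 0, G = 41/16; EG - F^2 = 41/16

Answer: sqrt(EG - F^2) = sqrt(41)/4


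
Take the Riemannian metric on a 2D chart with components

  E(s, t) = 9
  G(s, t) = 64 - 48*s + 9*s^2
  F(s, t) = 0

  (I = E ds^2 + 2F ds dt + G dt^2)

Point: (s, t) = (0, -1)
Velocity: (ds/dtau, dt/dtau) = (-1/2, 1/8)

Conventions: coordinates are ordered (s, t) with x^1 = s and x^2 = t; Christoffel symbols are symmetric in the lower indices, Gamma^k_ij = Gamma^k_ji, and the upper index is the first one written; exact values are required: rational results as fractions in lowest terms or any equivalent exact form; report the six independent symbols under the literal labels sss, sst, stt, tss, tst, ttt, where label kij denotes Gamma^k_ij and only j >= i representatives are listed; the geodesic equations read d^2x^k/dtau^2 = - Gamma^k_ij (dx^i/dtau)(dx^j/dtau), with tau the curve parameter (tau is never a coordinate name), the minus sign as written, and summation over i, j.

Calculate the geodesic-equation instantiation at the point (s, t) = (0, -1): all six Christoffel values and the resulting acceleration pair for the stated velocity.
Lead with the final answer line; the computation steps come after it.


Answer: Gamma_sss = 0, Gamma_sst = 0, Gamma_stt = 8/3, Gamma_tss = 0, Gamma_tst = -3/8, Gamma_ttt = 0; accelerations (d^2s/dtau^2, d^2t/dtau^2) = (-1/24, -3/64)

E = 9, F = 0, G = 64 at the point
E_s = 0, E_t = 0, F_s = 0, F_t = 0, G_s = -48, G_t = 0
EG - F^2 = 576;  g^inv = (1/576) * [[64, 0], [0, 9]]
first-kind symbols [ij,l] = (1/2)(d_i g_jl + d_j g_il - d_l g_ij): [ss,s] = E_s/2 = 0, [ss,t] = F_s - E_t/2 = 0, [st,s] = E_t/2 = 0, [st,t] = G_s/2 = -24, [tt,s] = F_t - G_s/2 = 24, [tt,t] = G_t/2 = 0
Gamma^s_ij = (G*[ij,s] - F*[ij,t])/(EG - F^2), Gamma^t_ij = (E*[ij,t] - F*[ij,s])/(EG - F^2)
Gamma_sss = 0, Gamma_sst = 0, Gamma_stt = 8/3, Gamma_tss = 0, Gamma_tst = -3/8, Gamma_ttt = 0
d^2s/dtau^2 = -(Gamma_sss*(-1/2)^2 + 2*Gamma_sst*(-1/2)*(1/8) + Gamma_stt*(1/8)^2) = -1/24
d^2t/dtau^2 = -(Gamma_tss*(-1/2)^2 + 2*Gamma_tst*(-1/2)*(1/8) + Gamma_ttt*(1/8)^2) = -3/64


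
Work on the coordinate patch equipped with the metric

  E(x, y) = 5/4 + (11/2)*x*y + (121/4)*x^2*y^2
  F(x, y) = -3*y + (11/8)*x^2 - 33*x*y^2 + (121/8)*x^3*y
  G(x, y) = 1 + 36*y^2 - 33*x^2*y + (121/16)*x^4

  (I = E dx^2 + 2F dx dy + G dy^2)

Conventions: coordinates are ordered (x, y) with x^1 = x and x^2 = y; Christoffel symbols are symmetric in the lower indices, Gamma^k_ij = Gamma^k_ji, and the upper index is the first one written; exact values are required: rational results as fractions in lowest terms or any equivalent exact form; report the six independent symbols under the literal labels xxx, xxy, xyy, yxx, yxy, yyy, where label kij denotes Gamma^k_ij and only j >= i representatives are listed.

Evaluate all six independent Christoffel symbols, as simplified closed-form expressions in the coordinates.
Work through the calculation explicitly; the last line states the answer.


E = 5/4 + (11/2)*x*y + (121/4)*x^2*y^2; F = -3*y + (11/8)*x^2 - 33*x*y^2 + (121/8)*x^3*y; G = 1 + 36*y^2 - 33*x^2*y + (121/16)*x^4
Gamma^k_ij = (1/2) g^{kl} (d_i g_jl + d_j g_il - d_l g_ij), with g^inv = (1/(EG-F^2)) [[G, -F], [-F, E]]
first partials: E_x = (11/2)*y + (121/2)*x*y^2, E_y = (11/2)*x + (121/2)*x^2*y, F_x = (11/4)*x - 33*y^2 + (363/8)*x^2*y, F_y = -3 - 66*x*y + (121/8)*x^3, G_x = -66*x*y + (121/4)*x^3, G_y = 72*y - 33*x^2
D = EG - F^2 = 5/4 + 36*y^2 + (11/2)*x*y - 33*x^2*y + (121/4)*x^2*y^2 + (121/16)*x^4
expanded: Gamma^x_xx = (G E_x - 2F F_x + F E_y)/(2D), Gamma^x_xy = (G E_y - F G_x)/(2D), Gamma^x_yy = (2G F_y - G G_x - F G_y)/(2D), Gamma^y_xx = (2E F_x - E E_y - F E_x)/(2D), Gamma^y_xy = (E G_x - F E_y)/(2D), Gamma^y_yy = (E G_y - 2F F_y + F G_x)/(2D); substitute and cancel common factors

Answer: Gamma_xxx = (484*x*y^2 + 44*y)/(121*x^4 + 484*x^2*y^2 - 528*x^2*y + 88*x*y + 576*y^2 + 20), Gamma_xxy = (484*x^2*y + 44*x)/(121*x^4 + 484*x^2*y^2 - 528*x^2*y + 88*x*y + 576*y^2 + 20), Gamma_xyy = (-528*x*y - 48)/(121*x^4 + 484*x^2*y^2 - 528*x^2*y + 88*x*y + 576*y^2 + 20), Gamma_yxx = (242*x^2*y - 528*y^2)/(121*x^4 + 484*x^2*y^2 - 528*x^2*y + 88*x*y + 576*y^2 + 20), Gamma_yxy = (242*x^3 - 528*x*y)/(121*x^4 + 484*x^2*y^2 - 528*x^2*y + 88*x*y + 576*y^2 + 20), Gamma_yyy = (-264*x^2 + 576*y)/(121*x^4 + 484*x^2*y^2 - 528*x^2*y + 88*x*y + 576*y^2 + 20)
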